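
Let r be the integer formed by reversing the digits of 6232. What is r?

Reversing 6232 gives 2326.

2326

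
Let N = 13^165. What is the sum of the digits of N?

892

13^165 = 6319069480642433923999045940772557419649008396607754030592334163519412162795775152788384489312589510159993123067835775202934246783953818219463770772776967840257952548656938472729078493
Sum of its 184 digits: 892.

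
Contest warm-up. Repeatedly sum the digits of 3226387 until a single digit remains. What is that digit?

3+2+2+6+3+8+7 = 31
3+1 = 4
(Equivalently, 3226387 mod 9 = 4.)

4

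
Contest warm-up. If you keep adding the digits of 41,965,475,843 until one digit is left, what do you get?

4+1+9+6+5+4+7+5+8+4+3 = 56
5+6 = 11
1+1 = 2

2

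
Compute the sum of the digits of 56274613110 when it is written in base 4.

56274613110 in base 4 is 310122032213031312.
Digit sum: 3+1+0+1+2+2+0+3+2+2+1+3+0+3+1+3+1+2 = 30.

30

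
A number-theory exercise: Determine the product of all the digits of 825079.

8×2×5×0×7×9 = 0

0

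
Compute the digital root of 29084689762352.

8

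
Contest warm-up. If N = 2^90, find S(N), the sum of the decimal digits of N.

118

2^90 = 1237940039285380274899124224
Sum of its 28 digits: 118.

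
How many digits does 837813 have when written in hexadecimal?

5

837813 in base 16 is CC8B5, which has 5 digits.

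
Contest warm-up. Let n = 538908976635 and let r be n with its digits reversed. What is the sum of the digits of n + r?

66

Reversal of 538908976635 is 536679809835; 538908976635 + 536679809835 = 1075588786470.
Digit sum of 1075588786470: 1+0+7+5+5+8+8+7+8+6+4+7+0 = 66.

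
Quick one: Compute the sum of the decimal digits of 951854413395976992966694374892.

172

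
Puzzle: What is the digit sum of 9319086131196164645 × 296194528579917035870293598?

9319086131196164645 × 296194528579917035870293598 = 2760262323425290868659304363490837747697442710
Sum of its 46 digits: 205.

205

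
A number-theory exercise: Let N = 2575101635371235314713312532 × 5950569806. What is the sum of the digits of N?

2575101635371235314713312532 × 5950569806 = 15323322038821294464653945099160608792
Sum of its 38 digits: 161.

161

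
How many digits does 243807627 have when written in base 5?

243807627 in base 5 is 444403321002, which has 12 digits.

12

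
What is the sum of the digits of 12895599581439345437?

104

1+2+8+9+5+5+9+9+5+8+1+4+3+9+3+4+5+4+3+7 = 104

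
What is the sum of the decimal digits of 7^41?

7^41 = 44567640326363195900190045974568007
Sum of its 35 digits: 148.

148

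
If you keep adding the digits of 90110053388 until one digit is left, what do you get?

9+0+1+1+0+0+5+3+3+8+8 = 38
3+8 = 11
1+1 = 2
(Equivalently, 90110053388 mod 9 = 2.)

2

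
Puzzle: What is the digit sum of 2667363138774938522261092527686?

2+6+6+7+3+6+3+1+3+8+7+7+4+9+3+8+5+2+2+2+6+1+0+9+2+5+2+7+6+8+6 = 146

146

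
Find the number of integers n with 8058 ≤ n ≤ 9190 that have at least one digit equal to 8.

The integers in [8058, 9190] that have at least one digit equal to 8: 8058, 8059, 8060, 8061, 8062, 8063, …, 9188, 9189.
979 qualify.

979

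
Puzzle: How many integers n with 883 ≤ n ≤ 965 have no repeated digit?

The integers in [883, 965] that have no repeated digit: 890, 891, 892, 893, 894, 895, …, 964, 965.
62 qualify.

62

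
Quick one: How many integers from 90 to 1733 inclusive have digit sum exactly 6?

42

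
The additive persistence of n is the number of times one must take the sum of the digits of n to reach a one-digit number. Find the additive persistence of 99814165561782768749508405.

2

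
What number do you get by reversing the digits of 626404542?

245404626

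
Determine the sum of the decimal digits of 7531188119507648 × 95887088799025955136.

165

7531188119507648 × 95887088799025955136 = 722143703977399140947518157256880128
Sum of its 36 digits: 165.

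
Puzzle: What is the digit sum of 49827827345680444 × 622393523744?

49827827345680444 × 622393523744 = 31012517042185693918550462336
Sum of its 29 digits: 110.

110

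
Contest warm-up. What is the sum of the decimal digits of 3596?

3+5+9+6 = 23

23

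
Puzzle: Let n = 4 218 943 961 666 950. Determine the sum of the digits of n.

4+2+1+8+9+4+3+9+6+1+6+6+6+9+5+0 = 79

79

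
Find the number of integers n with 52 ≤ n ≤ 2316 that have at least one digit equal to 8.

595

The integers in [52, 2316] that have at least one digit equal to 8: 58, 68, 78, 80, 81, 82, …, 2298, 2308.
595 qualify.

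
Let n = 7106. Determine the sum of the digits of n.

14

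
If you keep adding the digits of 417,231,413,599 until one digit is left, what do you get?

4+1+7+2+3+1+4+1+3+5+9+9 = 49
4+9 = 13
1+3 = 4
(Equivalently, 417,231,413,599 mod 9 = 4.)

4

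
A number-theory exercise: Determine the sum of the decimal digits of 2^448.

592

2^448 = 726838724295606890549323807888004534353641360687318060281490199180639288113397923326191050713763565560762521606266177933534601628614656
Sum of its 135 digits: 592.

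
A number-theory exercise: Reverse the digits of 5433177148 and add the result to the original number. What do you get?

13850890493

Reverse of 5433177148 is 8417713345.
5433177148 + 8417713345 = 13850890493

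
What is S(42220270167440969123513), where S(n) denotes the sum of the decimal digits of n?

80

4+2+2+2+0+2+7+0+1+6+7+4+4+0+9+6+9+1+2+3+5+1+3 = 80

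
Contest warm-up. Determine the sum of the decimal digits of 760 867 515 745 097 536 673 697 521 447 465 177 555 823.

7+6+0+8+6+7+5+1+5+7+4+5+0+9+7+5+3+6+6+7+3+6+9+7+5+2+1+4+4+7+4+6+5+1+7+7+5+5+5+8+2+3 = 210

210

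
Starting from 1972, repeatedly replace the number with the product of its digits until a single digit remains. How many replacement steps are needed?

3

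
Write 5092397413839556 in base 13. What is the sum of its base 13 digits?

5092397413839556 in base 13 is 13A764028372C92.
Digit sum: 1+3+10+7+6+4+0+2+8+3+7+2+12+9+2 = 76.

76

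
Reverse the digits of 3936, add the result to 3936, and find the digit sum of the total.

15

Reversal of 3936 is 6393; 3936 + 6393 = 10329.
Digit sum of 10329: 1+0+3+2+9 = 15.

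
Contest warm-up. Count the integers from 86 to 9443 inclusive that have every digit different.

The integers in [86, 9443] that have every digit different: 86, 87, 89, 90, 91, 92, …, 9437, 9438.
4944 qualify.

4944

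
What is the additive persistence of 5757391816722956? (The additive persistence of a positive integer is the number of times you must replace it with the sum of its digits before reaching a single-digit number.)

5757391816722956 → 83 → 11 → 2 (3 steps)

3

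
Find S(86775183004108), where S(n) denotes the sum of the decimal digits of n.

58

8+6+7+7+5+1+8+3+0+0+4+1+0+8 = 58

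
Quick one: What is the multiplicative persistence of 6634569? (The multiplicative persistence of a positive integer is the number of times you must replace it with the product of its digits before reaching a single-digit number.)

6634569 → 116640 → 0 (2 steps)

2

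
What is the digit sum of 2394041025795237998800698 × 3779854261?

2394041025795237998800698 × 3779854261 = 9049126172360941263275931225074178
Sum of its 34 digits: 138.

138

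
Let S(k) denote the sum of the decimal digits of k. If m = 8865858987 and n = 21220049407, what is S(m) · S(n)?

2232

S(8865858987) = 8+8+6+5+8+5+8+9+8+7 = 72.
S(21220049407) = 2+1+2+2+0+0+4+9+4+0+7 = 31.
72 · 31 = 2232.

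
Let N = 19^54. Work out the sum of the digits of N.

298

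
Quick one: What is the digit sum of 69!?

69! = 171122452428141311372468338881272839092270544893520369393648040923257279754140647424000000000000000
Sum of its 99 digits: 351.

351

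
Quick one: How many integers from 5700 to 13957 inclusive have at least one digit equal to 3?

The integers in [5700, 13957] that have at least one digit equal to 3: 5703, 5713, 5723, 5730, 5731, 5732, …, 13956, 13957.
2912 qualify.

2912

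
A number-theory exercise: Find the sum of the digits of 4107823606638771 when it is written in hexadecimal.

4107823606638771 in base 16 is E980B36DFA8B3.
Digit sum: 14+9+8+0+11+3+6+13+15+10+8+11+3 = 111.

111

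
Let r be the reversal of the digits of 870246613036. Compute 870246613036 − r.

239929970958

Reverse of 870246613036 is 630316642078.
870246613036 − 630316642078 = 239929970958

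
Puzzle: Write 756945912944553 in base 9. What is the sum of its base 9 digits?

73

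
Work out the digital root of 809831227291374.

3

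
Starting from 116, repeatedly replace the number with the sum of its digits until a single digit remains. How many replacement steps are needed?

116 → 8 (1 step)

1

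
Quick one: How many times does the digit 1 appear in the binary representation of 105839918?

17

105839918 in base 2 is 110010011101111110100101110.
The digit 1 appears 17 times.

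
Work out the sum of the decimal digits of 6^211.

6^211 = 154850934625544638400474544348930478824168299055742441404079375147250585868137447235607700004448455710389247634381366008144057659314115470136527278206617290388013056
Sum of its 165 digits: 693.

693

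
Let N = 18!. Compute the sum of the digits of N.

18! = 6402373705728000
Sum of its 16 digits: 54.

54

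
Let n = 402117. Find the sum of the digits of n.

15

4+0+2+1+1+7 = 15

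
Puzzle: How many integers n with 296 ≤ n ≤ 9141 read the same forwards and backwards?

152

The integers in [296, 9141] that read the same forwards and backwards: 303, 313, 323, 333, 343, 353, …, 9009, 9119.
152 qualify.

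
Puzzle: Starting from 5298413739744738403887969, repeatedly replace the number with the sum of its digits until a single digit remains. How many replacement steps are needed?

5298413739744738403887969 → 138 → 12 → 3 (3 steps)

3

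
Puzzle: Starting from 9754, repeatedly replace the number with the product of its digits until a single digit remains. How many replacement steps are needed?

9754 → 1260 → 0 (2 steps)

2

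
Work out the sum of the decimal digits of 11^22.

11^22 = 81402749386839761113321
Sum of its 23 digits: 97.

97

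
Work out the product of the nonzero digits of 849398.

62208

8×4×9×3×9×8 = 62208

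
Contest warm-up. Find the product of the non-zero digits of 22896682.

2×2×8×9×6×6×8×2 = 165888

165888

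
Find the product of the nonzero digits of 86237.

8×6×2×3×7 = 2016

2016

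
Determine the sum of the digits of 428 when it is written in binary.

5

428 in base 2 is 110101100.
Digit sum: 1+1+0+1+0+1+1+0+0 = 5.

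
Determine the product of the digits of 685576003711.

0

6×8×5×5×7×6×0×0×3×7×1×1 = 0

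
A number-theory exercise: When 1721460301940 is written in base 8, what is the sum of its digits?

36

1721460301940 in base 8 is 31031701720164.
Digit sum: 3+1+0+3+1+7+0+1+7+2+0+1+6+4 = 36.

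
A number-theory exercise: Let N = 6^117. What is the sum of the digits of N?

432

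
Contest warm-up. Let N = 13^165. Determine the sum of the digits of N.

13^165 = 6319069480642433923999045940772557419649008396607754030592334163519412162795775152788384489312589510159993123067835775202934246783953818219463770772776967840257952548656938472729078493
Sum of its 184 digits: 892.

892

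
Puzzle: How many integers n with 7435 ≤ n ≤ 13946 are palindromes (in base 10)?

66

The integers in [7435, 13946] that are palindromes (in base 10): 7447, 7557, 7667, 7777, 7887, 7997, …, 13831, 13931.
66 qualify.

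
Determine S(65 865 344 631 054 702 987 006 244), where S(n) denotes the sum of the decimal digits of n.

109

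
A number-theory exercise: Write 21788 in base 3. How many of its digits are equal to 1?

21788 in base 3 is 1002212222.
The digit 1 appears 2 times.

2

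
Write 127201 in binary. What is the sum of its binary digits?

9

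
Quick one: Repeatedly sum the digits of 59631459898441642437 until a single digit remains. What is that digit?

3

5+9+6+3+1+4+5+9+8+9+8+4+4+1+6+4+2+4+3+7 = 102
1+0+2 = 3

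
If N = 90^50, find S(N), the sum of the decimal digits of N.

90^50 = 51537752073201133103646112976562127270210752200100000000000000000000000000000000000000000000000000
Sum of its 98 digits: 153.

153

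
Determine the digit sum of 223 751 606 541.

42

2+2+3+7+5+1+6+0+6+5+4+1 = 42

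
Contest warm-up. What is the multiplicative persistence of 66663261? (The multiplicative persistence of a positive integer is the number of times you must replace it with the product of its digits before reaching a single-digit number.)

66663261 → 46656 → 4320 → 0 (3 steps)

3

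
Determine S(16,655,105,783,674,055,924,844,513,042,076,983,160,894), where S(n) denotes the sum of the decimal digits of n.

181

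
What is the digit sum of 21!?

21! = 51090942171709440000
Sum of its 20 digits: 63.

63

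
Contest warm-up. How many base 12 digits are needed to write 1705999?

1705999 in base 12 is 6A3327, which has 6 digits.

6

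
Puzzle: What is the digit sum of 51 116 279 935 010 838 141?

5+1+1+1+6+2+7+9+9+3+5+0+1+0+8+3+8+1+4+1 = 75

75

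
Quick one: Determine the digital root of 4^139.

4

The digital root of n equals n mod 9 (or 9 when 9 | n), so we need 4^139 mod 9.
4^139 ≡ 4 (mod 9), so the digital root is 4.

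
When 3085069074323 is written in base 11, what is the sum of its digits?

3085069074323 in base 11 is A8A409079385.
Digit sum: 10+8+10+4+0+9+0+7+9+3+8+5 = 73.

73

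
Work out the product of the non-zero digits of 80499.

8×4×9×9 = 2592

2592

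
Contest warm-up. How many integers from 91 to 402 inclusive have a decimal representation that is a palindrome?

31

The integers in [91, 402] that have a decimal representation that is a palindrome: 99, 101, 111, 121, 131, 141, …, 383, 393.
31 qualify.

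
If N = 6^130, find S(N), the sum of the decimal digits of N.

6^130 = 144431708923714697282341921957287977256854489558705240134406338415596406037318860947517804001179467776
Sum of its 102 digits: 468.

468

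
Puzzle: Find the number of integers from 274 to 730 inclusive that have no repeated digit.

334

The integers in [274, 730] that have no repeated digit: 274, 275, 276, 278, 279, 280, …, 729, 730.
334 qualify.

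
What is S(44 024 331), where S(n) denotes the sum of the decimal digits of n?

21

4+4+0+2+4+3+3+1 = 21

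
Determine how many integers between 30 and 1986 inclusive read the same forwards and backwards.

The integers in [30, 1986] that read the same forwards and backwards: 33, 44, 55, 66, 77, 88, …, 1771, 1881.
106 qualify.

106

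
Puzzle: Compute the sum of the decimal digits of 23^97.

563

23^97 = 1223489069315611029324530006292410144816891563557275309162241161274137690354181914371035599841978039305784218967654089821609289268503
Sum of its 133 digits: 563.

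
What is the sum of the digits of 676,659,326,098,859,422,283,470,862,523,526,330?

6+7+6+6+5+9+3+2+6+0+9+8+8+5+9+4+2+2+2+8+3+4+7+0+8+6+2+5+2+3+5+2+6+3+3+0 = 166

166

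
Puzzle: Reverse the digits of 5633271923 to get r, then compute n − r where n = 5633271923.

2341548558

Reverse of 5633271923 is 3291723365.
5633271923 − 3291723365 = 2341548558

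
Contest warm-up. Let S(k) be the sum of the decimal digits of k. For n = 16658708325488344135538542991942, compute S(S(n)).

First digit sum: 152.
1+5+2 = 8.

8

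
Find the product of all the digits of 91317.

9×1×3×1×7 = 189

189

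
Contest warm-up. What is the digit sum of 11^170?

805

11^170 = 1088319665820743740361068154686336740687268985974218575579745378263796233938055220957526185437773550777683416874554318141657049029317045028863136111102553054881200302498597978201
Sum of its 178 digits: 805.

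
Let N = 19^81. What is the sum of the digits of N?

523

19^81 = 37935138777825626081921793537883175111660882975396868589425211875005368072659738180509867983917766065619
Sum of its 104 digits: 523.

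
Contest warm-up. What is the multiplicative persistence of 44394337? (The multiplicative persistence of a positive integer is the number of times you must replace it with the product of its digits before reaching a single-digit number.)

2

44394337 → 108864 → 0 (2 steps)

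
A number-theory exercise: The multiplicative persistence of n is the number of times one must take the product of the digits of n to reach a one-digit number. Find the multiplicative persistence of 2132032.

2132032 → 0 (1 step)

1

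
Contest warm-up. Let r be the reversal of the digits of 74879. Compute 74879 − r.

-22968

Reverse of 74879 is 97847.
74879 − 97847 = -22968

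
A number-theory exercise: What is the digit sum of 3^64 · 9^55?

3^64 · 9^55 = 104495676331778315966103878903450701989608781073244439950619431748912396904023371769
Sum of its 84 digits: 387.

387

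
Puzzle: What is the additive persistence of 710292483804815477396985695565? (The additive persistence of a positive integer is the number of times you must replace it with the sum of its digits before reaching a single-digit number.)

3

710292483804815477396985695565 → 156 → 12 → 3 (3 steps)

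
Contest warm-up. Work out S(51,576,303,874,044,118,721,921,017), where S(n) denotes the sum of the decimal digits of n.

5+1+5+7+6+3+0+3+8+7+4+0+4+4+1+1+8+7+2+1+9+2+1+0+1+7 = 97

97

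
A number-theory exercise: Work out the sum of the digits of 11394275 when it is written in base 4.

11394275 in base 4 is 223131303203.
Digit sum: 2+2+3+1+3+1+3+0+3+2+0+3 = 23.

23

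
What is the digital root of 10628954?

8

1+0+6+2+8+9+5+4 = 35
3+5 = 8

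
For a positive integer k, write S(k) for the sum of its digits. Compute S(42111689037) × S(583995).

1638

S(42111689037) = 4+2+1+1+1+6+8+9+0+3+7 = 42.
S(583995) = 5+8+3+9+9+5 = 39.
42 · 39 = 1638.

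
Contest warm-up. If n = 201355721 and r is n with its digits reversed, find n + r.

Reverse of 201355721 is 127553102.
201355721 + 127553102 = 328908823

328908823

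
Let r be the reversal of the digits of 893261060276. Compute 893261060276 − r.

221200897878

Reverse of 893261060276 is 672060162398.
893261060276 − 672060162398 = 221200897878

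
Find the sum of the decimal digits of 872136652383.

54

8+7+2+1+3+6+6+5+2+3+8+3 = 54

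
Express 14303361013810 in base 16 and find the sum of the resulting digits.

55

14303361013810 in base 16 is D0242C09832.
Digit sum: 13+0+2+4+2+12+0+9+8+3+2 = 55.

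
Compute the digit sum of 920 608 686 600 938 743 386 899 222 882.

9+2+0+6+0+8+6+8+6+6+0+0+9+3+8+7+4+3+3+8+6+8+9+9+2+2+2+8+8+2 = 152

152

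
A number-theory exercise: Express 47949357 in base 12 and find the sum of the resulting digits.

38

47949357 in base 12 is 14084579.
Digit sum: 1+4+0+8+4+5+7+9 = 38.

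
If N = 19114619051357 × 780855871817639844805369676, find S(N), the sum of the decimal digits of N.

139

19114619051357 × 780855871817639844805369676 = 14925762523809438121612300020562814450332
Sum of its 41 digits: 139.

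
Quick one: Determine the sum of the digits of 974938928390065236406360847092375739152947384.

9+7+4+9+3+8+9+2+8+3+9+0+0+6+5+2+3+6+4+0+6+3+6+0+8+4+7+0+9+2+3+7+5+7+3+9+1+5+2+9+4+7+3+8+4 = 219

219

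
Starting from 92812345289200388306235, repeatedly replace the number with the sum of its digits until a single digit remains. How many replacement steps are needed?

92812345289200388306235 → 93 → 12 → 3 (3 steps)

3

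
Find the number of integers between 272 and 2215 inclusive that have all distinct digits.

The integers in [272, 2215] that have all distinct digits: 273, 274, 275, 276, 278, 279, …, 2197, 2198.
1142 qualify.

1142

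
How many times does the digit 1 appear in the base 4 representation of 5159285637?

5

5159285637 in base 4 is 10303201013032011.
The digit 1 appears 5 times.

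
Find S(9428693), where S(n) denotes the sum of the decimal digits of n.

9+4+2+8+6+9+3 = 41

41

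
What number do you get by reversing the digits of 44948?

84944

Reversing 44948 gives 84944.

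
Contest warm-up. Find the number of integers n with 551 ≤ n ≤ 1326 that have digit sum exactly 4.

10

The integers in [551, 1326] that have digit sum exactly 4: 1003, 1012, 1021, 1030, 1102, 1111, 1120, 1201, 1210, 1300.
10 qualify.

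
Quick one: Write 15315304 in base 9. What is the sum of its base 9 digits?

32

15315304 in base 9 is 31732574.
Digit sum: 3+1+7+3+2+5+7+4 = 32.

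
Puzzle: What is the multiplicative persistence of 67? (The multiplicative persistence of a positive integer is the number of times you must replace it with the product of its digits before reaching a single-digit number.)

67 → 42 → 8 (2 steps)

2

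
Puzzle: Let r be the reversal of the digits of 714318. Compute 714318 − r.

-99099

Reverse of 714318 is 813417.
714318 − 813417 = -99099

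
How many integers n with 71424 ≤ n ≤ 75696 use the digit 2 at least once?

1864

The integers in [71424, 75696] that use the digit 2 at least once: 71424, 71425, 71426, 71427, 71428, 71429, …, 75682, 75692.
1864 qualify.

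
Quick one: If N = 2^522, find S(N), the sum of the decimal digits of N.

703

2^522 = 13729595320261219429963801598162786434538870600286610818788926918371086366795312104245119281322909109954592622782961716074243975999433287625148056582230114304
Sum of its 158 digits: 703.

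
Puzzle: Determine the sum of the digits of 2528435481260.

2+5+2+8+4+3+5+4+8+1+2+6+0 = 50

50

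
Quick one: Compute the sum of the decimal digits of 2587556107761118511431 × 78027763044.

138

2587556107761118511431 × 78027763044 = 201901214839439484566340073355964
Sum of its 33 digits: 138.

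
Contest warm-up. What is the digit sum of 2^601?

2^601 = 8299031137761985917024815727382322302024892464484873799991314659381305622825816292799414097894207588576395773222601578364790302150823550615773749668227927374122363606803019047370752
Sum of its 181 digits: 821.

821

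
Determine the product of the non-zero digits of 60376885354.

6×3×7×6×8×8×5×3×5×4 = 14515200

14515200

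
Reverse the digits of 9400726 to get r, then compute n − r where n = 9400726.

3130677

Reverse of 9400726 is 6270049.
9400726 − 6270049 = 3130677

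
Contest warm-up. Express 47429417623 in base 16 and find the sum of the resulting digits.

47429417623 in base 16 is B0B037A97.
Digit sum: 11+0+11+0+3+7+10+9+7 = 58.

58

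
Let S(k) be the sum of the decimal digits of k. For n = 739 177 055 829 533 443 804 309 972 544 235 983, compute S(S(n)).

First digit sum: 170.
1+7+0 = 8.

8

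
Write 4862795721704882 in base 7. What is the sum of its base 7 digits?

4862795721704882 in base 7 is 2662162253122434023.
Digit sum: 2+6+6+2+1+6+2+2+5+3+1+2+2+4+3+4+0+2+3 = 56.

56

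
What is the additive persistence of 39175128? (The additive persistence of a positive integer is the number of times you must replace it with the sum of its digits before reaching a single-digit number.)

39175128 → 36 → 9 (2 steps)

2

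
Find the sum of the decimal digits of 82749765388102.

70

8+2+7+4+9+7+6+5+3+8+8+1+0+2 = 70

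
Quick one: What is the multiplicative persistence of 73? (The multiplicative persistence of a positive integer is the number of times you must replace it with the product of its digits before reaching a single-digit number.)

2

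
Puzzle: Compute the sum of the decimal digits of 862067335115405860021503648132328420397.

8+6+2+0+6+7+3+3+5+1+1+5+4+0+5+8+6+0+0+2+1+5+0+3+6+4+8+1+3+2+3+2+8+4+2+0+3+9+7 = 143

143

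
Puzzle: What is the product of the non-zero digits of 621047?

336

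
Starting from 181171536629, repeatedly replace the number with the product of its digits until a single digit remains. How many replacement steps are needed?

181171536629 → 544320 → 0 (2 steps)

2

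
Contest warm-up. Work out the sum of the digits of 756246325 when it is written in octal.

756246325 in base 8 is 5504663465.
Digit sum: 5+5+0+4+6+6+3+4+6+5 = 44.

44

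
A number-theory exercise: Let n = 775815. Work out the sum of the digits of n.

33

7+7+5+8+1+5 = 33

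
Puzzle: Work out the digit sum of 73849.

7+3+8+4+9 = 31

31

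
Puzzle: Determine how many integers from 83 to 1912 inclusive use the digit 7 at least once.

507

The integers in [83, 1912] that use the digit 7 at least once: 87, 97, 107, 117, 127, 137, …, 1897, 1907.
507 qualify.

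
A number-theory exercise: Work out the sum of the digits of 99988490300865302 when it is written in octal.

59

99988490300865302 in base 8 is 5431660021600535426.
Digit sum: 5+4+3+1+6+6+0+0+2+1+6+0+0+5+3+5+4+2+6 = 59.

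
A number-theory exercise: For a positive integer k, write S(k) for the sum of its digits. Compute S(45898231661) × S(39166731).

S(45898231661) = 4+5+8+9+8+2+3+1+6+6+1 = 53.
S(39166731) = 3+9+1+6+6+7+3+1 = 36.
53 · 36 = 1908.

1908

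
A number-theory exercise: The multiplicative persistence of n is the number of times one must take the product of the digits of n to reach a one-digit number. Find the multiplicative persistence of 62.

2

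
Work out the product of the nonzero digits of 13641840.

1×3×6×4×1×8×4 = 2304

2304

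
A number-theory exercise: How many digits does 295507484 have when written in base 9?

9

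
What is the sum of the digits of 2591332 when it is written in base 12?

40

2591332 in base 12 is A4B744.
Digit sum: 10+4+11+7+4+4 = 40.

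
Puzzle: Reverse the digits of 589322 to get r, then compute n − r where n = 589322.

365337

Reverse of 589322 is 223985.
589322 − 223985 = 365337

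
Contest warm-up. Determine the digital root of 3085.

3+0+8+5 = 16
1+6 = 7

7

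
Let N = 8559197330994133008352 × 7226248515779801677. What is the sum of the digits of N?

8559197330994133008352 × 7226248515779801677 = 61850887009362793557799271594353944606304
Sum of its 41 digits: 199.

199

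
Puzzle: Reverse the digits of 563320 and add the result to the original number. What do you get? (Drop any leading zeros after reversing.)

Reverse of 563320 is 23365.
563320 + 23365 = 586685

586685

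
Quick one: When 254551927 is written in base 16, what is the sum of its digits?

52

254551927 in base 16 is F2C2777.
Digit sum: 15+2+12+2+7+7+7 = 52.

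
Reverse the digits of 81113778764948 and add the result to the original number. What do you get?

166060566496066

Reverse of 81113778764948 is 84946787731118.
81113778764948 + 84946787731118 = 166060566496066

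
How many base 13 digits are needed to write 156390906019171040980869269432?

156390906019171040980869269432 in base 13 is 19217026536253848602462C3C9, which has 27 digits.

27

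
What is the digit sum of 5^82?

5^82 = 2067951531382569187178521730174907133914530277252197265625
Sum of its 58 digits: 247.

247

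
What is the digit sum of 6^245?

855

6^245 = 44366620004754287510154889221530243247003948897358705192665052147678611985891872318962635984551834727387290035707630949012084737441228974340822668003246617033267718797599012230988480408190976
Sum of its 191 digits: 855.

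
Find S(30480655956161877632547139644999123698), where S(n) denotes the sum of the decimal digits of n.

3+0+4+8+0+6+5+5+9+5+6+1+6+1+8+7+7+6+3+2+5+4+7+1+3+9+6+4+4+9+9+9+1+2+3+6+9+8 = 191

191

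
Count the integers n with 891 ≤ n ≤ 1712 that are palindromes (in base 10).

The integers in [891, 1712] that are palindromes (in base 10): 898, 909, 919, 929, 939, 949, …, 1551, 1661.
18 qualify.

18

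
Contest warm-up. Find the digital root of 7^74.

4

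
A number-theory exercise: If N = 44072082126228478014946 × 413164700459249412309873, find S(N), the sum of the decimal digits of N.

44072082126228478014946 × 413164700459249412309873 = 18209028610298629066244646216919674879677361858
Sum of its 47 digits: 231.

231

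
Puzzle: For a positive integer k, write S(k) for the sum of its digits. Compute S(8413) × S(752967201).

624

S(8413) = 8+4+1+3 = 16.
S(752967201) = 7+5+2+9+6+7+2+0+1 = 39.
16 · 39 = 624.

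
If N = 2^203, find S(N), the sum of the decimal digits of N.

2^203 = 12855504354071922204335696738729300820177623950262342682411008
Sum of its 62 digits: 239.

239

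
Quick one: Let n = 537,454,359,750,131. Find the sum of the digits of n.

5+3+7+4+5+4+3+5+9+7+5+0+1+3+1 = 62

62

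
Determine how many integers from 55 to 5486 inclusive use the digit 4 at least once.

The integers in [55, 5486] that use the digit 4 at least once: 64, 74, 84, 94, 104, 114, …, 5485, 5486.
2232 qualify.

2232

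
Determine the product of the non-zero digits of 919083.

1944

9×1×9×8×3 = 1944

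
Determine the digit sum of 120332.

11

1+2+0+3+3+2 = 11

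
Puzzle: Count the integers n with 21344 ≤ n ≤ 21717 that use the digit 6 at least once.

The integers in [21344, 21717] that use the digit 6 at least once: 21346, 21356, 21360, 21361, 21362, 21363, …, 21706, 21716.
155 qualify.

155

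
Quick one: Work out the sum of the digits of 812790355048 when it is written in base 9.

812790355048 in base 9 is 2780852402567.
Digit sum: 2+7+8+0+8+5+2+4+0+2+5+6+7 = 56.

56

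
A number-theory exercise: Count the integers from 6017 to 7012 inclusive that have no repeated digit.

The integers in [6017, 7012] that have no repeated digit: 6017, 6018, 6019, 6021, 6023, 6024, …, 6987, 7012.
501 qualify.

501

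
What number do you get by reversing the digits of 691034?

430196

Reversing 691034 gives 430196.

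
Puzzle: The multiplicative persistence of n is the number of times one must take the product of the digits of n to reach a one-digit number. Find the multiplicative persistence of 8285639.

8285639 → 103680 → 0 (2 steps)

2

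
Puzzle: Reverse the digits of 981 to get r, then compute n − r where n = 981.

792

Reverse of 981 is 189.
981 − 189 = 792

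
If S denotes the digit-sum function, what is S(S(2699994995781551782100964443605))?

13

First digit sum: 157.
1+5+7 = 13.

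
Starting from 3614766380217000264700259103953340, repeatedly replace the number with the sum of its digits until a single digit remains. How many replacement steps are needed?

3614766380217000264700259103953340 → 117 → 9 (2 steps)

2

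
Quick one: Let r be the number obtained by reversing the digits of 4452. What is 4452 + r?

Reverse of 4452 is 2544.
4452 + 2544 = 6996

6996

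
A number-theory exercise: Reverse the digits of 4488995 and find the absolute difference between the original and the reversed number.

Reverse of 4488995 is 5998844.
|4488995 − 5998844| = 1509849

1509849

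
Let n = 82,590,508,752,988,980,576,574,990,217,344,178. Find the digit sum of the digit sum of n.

11

First digit sum: 182.
1+8+2 = 11.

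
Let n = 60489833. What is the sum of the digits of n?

6+0+4+8+9+8+3+3 = 41

41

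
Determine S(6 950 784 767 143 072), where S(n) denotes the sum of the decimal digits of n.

6+9+5+0+7+8+4+7+6+7+1+4+3+0+7+2 = 76

76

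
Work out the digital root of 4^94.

The digital root of n equals n mod 9 (or 9 when 9 | n), so we need 4^94 mod 9.
4^94 ≡ 4 (mod 9), so the digital root is 4.

4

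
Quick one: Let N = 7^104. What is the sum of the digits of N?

409

7^104 = 7765978099609043937218499293609620562868144880570005587642282690671451194588264272062401
Sum of its 88 digits: 409.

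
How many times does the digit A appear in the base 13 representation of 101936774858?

101936774858 in base 13 is 97C6B4AB79.
The digit A appears 1 time.

1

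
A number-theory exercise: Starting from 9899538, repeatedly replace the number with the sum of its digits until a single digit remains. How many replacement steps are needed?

2

9899538 → 51 → 6 (2 steps)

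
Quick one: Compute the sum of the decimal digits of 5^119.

5^119 = 150463276905252801019998276764447446760789191266827202753120218403637409210205078125
Sum of its 84 digits: 344.

344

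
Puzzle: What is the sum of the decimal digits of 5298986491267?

76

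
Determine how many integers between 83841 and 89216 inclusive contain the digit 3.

1554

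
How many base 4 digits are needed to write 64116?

64116 in base 4 is 33221310, which has 8 digits.

8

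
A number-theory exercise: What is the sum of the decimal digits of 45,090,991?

4+5+0+9+0+9+9+1 = 37

37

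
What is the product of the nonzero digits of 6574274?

47040

6×5×7×4×2×7×4 = 47040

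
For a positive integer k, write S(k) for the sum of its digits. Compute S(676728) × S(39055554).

S(676728) = 6+7+6+7+2+8 = 36.
S(39055554) = 3+9+0+5+5+5+5+4 = 36.
36 · 36 = 1296.

1296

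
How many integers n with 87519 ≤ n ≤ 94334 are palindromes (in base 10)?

68

The integers in [87519, 94334] that are palindromes (in base 10): 87578, 87678, 87778, 87878, 87978, 88088, …, 94149, 94249.
68 qualify.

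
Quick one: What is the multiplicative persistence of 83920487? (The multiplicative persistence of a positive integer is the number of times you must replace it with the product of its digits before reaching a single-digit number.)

83920487 → 0 (1 step)

1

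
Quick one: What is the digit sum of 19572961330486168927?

97

1+9+5+7+2+9+6+1+3+3+0+4+8+6+1+6+8+9+2+7 = 97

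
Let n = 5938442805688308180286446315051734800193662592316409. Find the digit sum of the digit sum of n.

7

First digit sum: 223.
2+2+3 = 7.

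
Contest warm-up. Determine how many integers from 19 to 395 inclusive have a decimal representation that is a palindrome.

38

The integers in [19, 395] that have a decimal representation that is a palindrome: 22, 33, 44, 55, 66, 77, …, 383, 393.
38 qualify.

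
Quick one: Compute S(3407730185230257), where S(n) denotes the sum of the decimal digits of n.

57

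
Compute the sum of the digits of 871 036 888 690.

64

8+7+1+0+3+6+8+8+8+6+9+0 = 64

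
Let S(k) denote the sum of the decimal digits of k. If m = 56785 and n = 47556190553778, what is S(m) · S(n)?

2232

S(56785) = 5+6+7+8+5 = 31.
S(47556190553778) = 4+7+5+5+6+1+9+0+5+5+3+7+7+8 = 72.
31 · 72 = 2232.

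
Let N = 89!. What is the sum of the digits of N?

549

89! = 16507955160908461081216919262453619309839666236496541854913520707833171034378509739399912570787600662729080382999756800000000000000000000
Sum of its 137 digits: 549.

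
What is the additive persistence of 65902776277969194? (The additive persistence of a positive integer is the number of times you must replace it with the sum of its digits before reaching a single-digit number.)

65902776277969194 → 96 → 15 → 6 (3 steps)

3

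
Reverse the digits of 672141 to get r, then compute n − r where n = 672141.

530865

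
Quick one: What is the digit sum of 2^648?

856

2^648 = 1167984798111281975972139931059274579172666497855631342228273284582214442805421410945513679697247078343332431250840168271536308408672112127552681297848886832192510636636227827221215793215130566656
Sum of its 196 digits: 856.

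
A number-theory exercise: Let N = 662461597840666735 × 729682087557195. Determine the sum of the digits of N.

153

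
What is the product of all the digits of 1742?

56

1×7×4×2 = 56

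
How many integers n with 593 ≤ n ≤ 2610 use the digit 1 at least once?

1273

The integers in [593, 2610] that use the digit 1 at least once: 601, 610, 611, 612, 613, 614, …, 2601, 2610.
1273 qualify.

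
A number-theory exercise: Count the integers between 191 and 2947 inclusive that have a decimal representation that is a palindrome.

The integers in [191, 2947] that have a decimal representation that is a palindrome: 191, 202, 212, 222, 232, 242, …, 2772, 2882.
100 qualify.

100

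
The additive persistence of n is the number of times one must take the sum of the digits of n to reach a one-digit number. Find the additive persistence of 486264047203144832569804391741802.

2

486264047203144832569804391741802 → 135 → 9 (2 steps)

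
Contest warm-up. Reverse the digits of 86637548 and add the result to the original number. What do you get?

171211216

Reverse of 86637548 is 84573668.
86637548 + 84573668 = 171211216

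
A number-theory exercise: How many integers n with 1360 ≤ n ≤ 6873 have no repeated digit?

The integers in [1360, 6873] that have no repeated digit: 1360, 1362, 1364, 1365, 1367, 1368, …, 6872, 6873.
2818 qualify.

2818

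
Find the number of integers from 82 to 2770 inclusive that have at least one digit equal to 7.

729

The integers in [82, 2770] that have at least one digit equal to 7: 87, 97, 107, 117, 127, 137, …, 2769, 2770.
729 qualify.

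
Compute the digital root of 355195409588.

3+5+5+1+9+5+4+0+9+5+8+8 = 62
6+2 = 8
(Equivalently, 355195409588 mod 9 = 8.)

8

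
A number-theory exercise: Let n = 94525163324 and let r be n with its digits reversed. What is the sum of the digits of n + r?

Reversal of 94525163324 is 42336152549; 94525163324 + 42336152549 = 136861315873.
Digit sum of 136861315873: 1+3+6+8+6+1+3+1+5+8+7+3 = 52.

52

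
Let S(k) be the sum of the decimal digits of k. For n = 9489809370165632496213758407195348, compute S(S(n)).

13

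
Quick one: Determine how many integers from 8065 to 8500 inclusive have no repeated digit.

The integers in [8065, 8500] that have no repeated digit: 8065, 8067, 8069, 8071, 8072, 8073, …, 8496, 8497.
241 qualify.

241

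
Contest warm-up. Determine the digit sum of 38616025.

31

3+8+6+1+6+0+2+5 = 31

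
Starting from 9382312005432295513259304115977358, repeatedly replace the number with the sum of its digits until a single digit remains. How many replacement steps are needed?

9382312005432295513259304115977358 → 136 → 10 → 1 (3 steps)

3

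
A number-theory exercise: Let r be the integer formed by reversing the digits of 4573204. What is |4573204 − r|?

Reverse of 4573204 is 4023754.
|4573204 − 4023754| = 549450

549450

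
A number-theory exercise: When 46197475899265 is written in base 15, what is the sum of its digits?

75

46197475899265 in base 15 is 551A8073C2CA.
Digit sum: 5+5+1+10+8+0+7+3+12+2+12+10 = 75.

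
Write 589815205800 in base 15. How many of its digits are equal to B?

589815205800 in base 15 is 10520B5AEA0.
The digit B appears 1 time.

1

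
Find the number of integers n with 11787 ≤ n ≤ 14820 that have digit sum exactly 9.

64

The integers in [11787, 14820] that have digit sum exactly 9: 12006, 12015, 12024, 12033, 12042, 12051, …, 14310, 14400.
64 qualify.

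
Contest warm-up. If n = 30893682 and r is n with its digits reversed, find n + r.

59533485

Reverse of 30893682 is 28639803.
30893682 + 28639803 = 59533485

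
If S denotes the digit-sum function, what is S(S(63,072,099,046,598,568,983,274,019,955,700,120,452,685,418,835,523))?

12

First digit sum: 228.
2+2+8 = 12.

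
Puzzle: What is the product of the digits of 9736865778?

9×7×3×6×8×6×5×7×7×8 = 106686720

106686720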